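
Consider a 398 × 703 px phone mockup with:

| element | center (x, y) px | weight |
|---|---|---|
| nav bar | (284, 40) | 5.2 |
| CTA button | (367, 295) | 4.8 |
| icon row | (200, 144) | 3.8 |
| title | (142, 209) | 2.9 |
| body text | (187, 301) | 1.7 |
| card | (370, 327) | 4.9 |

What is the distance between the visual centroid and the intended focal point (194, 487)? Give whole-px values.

≈ 290 px

Σw = 5.2 + 4.8 + 3.8 + 2.9 + 1.7 + 4.9 = 23.3.
Σw·x = 6541.1; x̄ = 6541.1/23.3 ≈ 280.73.
y: moment 4891.3 / weight 23.3 ≈ 209.93
Offset from (194, 487): Δx ≈ 86.73, Δy ≈ -277.07; distance = √(Δx² + Δy²) ≈ 290.33.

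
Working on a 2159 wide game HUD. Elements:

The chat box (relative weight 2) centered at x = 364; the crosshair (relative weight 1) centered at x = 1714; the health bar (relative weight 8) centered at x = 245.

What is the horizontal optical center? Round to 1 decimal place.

Total weight = 2 + 1 + 8 = 11.
Σw·x = 2·364 + 1·1714 + 8·245 = 4402, so x̄ = 4402/11 ≈ 400.18.

x ≈ 400.2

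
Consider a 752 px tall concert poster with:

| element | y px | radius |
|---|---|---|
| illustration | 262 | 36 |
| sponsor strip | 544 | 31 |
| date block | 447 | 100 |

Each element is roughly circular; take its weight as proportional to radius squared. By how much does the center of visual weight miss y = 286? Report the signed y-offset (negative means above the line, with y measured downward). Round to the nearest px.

r² weights: illustration 36² = 1296, sponsor strip 31² = 961, date block 100² = 10000. Total = 12257.
Σw·y = 1296·262 + 961·544 + 10000·447 = 5332336, so ȳ = 5332336/12257 ≈ 435.04.
Difference: 435.04 − 286 ≈ 149.04.

≈ 149 px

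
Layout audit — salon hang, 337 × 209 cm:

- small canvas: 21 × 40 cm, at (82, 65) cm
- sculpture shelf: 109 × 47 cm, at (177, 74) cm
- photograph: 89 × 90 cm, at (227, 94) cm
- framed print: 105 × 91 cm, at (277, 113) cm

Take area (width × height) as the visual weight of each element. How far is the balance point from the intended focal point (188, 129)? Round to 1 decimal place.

Areas → weights: small canvas 21·40 = 840, sculpture shelf 109·47 = 5123, photograph 89·90 = 8010, framed print 105·91 = 9555; Σw = 23528.
x-moment: 840·82 + 5123·177 + 8010·227 + 9555·277 = 5440656; centroid 5440656/23528 ≈ 231.24.
y-moment: 840·65 + 5123·74 + 8010·94 + 9555·113 = 2266357; centroid 2266357/23528 ≈ 96.33.
From (188, 129): dx = 43.24, dy = -32.67, so the distance is √(dx²+dy²) ≈ 54.20.

≈ 54.2 cm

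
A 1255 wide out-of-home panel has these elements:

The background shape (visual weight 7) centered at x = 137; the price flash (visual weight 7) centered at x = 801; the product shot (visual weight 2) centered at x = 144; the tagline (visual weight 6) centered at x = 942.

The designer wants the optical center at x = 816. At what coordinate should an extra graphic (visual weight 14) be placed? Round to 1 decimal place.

x ≈ 1205.0

After adding the extra graphic, total weight = 7 + 7 + 2 + 6 + 14 = 36.
x: target moment 36×816 = 29376; current 7·137 + 7·801 + 2·144 + 6·942 = 12506; the extra graphic supplies 16870, so x = 16870/14 ≈ 1205.00.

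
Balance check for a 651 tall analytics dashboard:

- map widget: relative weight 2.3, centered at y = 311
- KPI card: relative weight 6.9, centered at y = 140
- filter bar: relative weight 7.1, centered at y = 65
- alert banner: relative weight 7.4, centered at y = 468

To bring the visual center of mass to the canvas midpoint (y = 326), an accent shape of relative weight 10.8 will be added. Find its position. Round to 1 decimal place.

y ≈ 522.3

After adding the accent shape, total weight = 2.3 + 6.9 + 7.1 + 7.4 + 10.8 = 34.5.
y: need Σw·y = 34.5·326 = 11247.0. Existing = 2.3·311 + 6.9·140 + 7.1·65 + 7.4·468 = 5606.0. Remainder 5641.0 / 10.8 ≈ 522.31.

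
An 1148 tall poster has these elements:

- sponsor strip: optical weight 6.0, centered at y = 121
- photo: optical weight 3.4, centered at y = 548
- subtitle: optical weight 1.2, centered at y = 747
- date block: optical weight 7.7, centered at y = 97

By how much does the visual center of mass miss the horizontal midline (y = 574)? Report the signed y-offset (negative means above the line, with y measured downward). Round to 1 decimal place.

Σw = 6.0 + 3.4 + 1.2 + 7.7 = 18.3.
y: (6.0·121 + 3.4·548 + 1.2·747 + 7.7·97) / 18.3 = 4232.5 / 18.3 ≈ 231.28
Offset from y = 574: 231.28 − 574 ≈ -342.72.

≈ -342.7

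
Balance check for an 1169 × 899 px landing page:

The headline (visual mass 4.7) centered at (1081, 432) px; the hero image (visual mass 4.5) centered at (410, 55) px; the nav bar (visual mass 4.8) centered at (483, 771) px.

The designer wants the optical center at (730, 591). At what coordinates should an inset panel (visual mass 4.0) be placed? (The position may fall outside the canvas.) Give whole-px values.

New total weight: (4.7 + 4.5 + 4.8) + 4.0 = 18.0.
x: need Σw·x = 18.0·730 = 13140.0. Existing = 4.7·1081 + 4.5·410 + 4.8·483 = 9244.1. Remainder 3895.9 / 4.0 ≈ 973.97.
y: need Σw·y = 18.0·591 = 10638.0. Existing = 4.7·432 + 4.5·55 + 4.8·771 = 5978.7. Remainder 4659.3 / 4.0 ≈ 1164.83.

(974, 1165)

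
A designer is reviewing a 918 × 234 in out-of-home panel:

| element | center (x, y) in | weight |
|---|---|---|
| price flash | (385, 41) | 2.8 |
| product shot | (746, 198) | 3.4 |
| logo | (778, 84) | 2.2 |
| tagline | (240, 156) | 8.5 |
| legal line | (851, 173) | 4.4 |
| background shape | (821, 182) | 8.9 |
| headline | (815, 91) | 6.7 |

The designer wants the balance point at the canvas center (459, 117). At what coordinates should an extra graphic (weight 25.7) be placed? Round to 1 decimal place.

(188.9, 79.2)

New total weight: (2.8 + 3.4 + 2.2 + 8.5 + 4.4 + 8.9 + 6.7) + 25.7 = 62.6.
x: target moment 62.6×459 = 28733.4; current 2.8·385 + 3.4·746 + 2.2·778 + 8.5·240 + 4.4·851 + 8.9·821 + 6.7·815 = 23877.8; the extra graphic supplies 4855.6, so x = 4855.6/25.7 ≈ 188.93.
y: target moment 62.6×117 = 7324.2; current 2.8·41 + 3.4·198 + 2.2·84 + 8.5·156 + 4.4·173 + 8.9·182 + 6.7·91 = 5289.5; the extra graphic supplies 2034.7, so y = 2034.7/25.7 ≈ 79.17.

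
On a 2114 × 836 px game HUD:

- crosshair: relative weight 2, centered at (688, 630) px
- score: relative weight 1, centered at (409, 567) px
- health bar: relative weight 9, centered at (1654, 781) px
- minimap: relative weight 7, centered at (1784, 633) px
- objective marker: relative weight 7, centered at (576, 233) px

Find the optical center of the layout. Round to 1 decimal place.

Total weight = 2 + 1 + 9 + 7 + 7 = 26.
x: (2·688 + 1·409 + 9·1654 + 7·1784 + 7·576) / 26 = 33191 / 26 ≈ 1276.58
y: (2·630 + 1·567 + 9·781 + 7·633 + 7·233) / 26 = 14918 / 26 ≈ 573.77

(1276.6, 573.8)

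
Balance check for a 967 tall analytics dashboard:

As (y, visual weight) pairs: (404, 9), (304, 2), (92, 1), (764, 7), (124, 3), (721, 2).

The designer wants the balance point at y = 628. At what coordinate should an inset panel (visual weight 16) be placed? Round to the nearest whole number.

New total weight: (9 + 2 + 1 + 7 + 3 + 2) + 16 = 40.
Along y: (11498 + 16·y) / 40 = 628 (existing moment 9·404 + 2·304 + 1·92 + 7·764 + 3·124 + 2·721 = 11498) ⇒ y = (25120 − 11498) / 16 ≈ 851.38.

y ≈ 851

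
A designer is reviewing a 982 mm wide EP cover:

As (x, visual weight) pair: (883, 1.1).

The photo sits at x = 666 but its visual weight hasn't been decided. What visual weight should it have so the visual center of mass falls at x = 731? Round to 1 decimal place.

Known: weight 1.1 with moment 1.1·883 = 971.3.
Set Σw·x/Σw = 731: (971.3 + 666w) = 731·(1.1 + w).
Rearranging, w·(666 − 731) = 731·1.1 − 971.3 = -167.2, so w ≈ -167.2/-65 = 2.57.

w ≈ 2.6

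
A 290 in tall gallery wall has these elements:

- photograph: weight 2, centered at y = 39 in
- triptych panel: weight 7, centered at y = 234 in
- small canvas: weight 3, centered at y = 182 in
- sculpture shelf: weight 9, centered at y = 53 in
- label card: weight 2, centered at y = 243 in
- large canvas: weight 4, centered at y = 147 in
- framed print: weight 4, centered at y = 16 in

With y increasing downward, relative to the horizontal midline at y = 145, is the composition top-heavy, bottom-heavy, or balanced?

top-heavy

Total weight = 2 + 7 + 3 + 9 + 2 + 4 + 4 = 31.
Σw·y = 2·39 + 7·234 + 3·182 + 9·53 + 2·243 + 4·147 + 4·16 = 3877, so ȳ = 3877/31 ≈ 125.06.
125.1 lies above (smaller y than) the midline 145, so the layout is top-heavy.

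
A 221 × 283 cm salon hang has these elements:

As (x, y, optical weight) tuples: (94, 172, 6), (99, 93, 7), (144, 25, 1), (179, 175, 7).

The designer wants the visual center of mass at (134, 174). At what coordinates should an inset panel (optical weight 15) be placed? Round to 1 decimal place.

(144.7, 222.1)

After adding the inset panel, total weight = 6 + 7 + 1 + 7 + 15 = 36.
x: need Σw·x = 36·134 = 4824. Existing = 6·94 + 7·99 + 1·144 + 7·179 = 2654. Remainder 2170 / 15 ≈ 144.67.
y: need Σw·y = 36·174 = 6264. Existing = 6·172 + 7·93 + 1·25 + 7·175 = 2933. Remainder 3331 / 15 ≈ 222.07.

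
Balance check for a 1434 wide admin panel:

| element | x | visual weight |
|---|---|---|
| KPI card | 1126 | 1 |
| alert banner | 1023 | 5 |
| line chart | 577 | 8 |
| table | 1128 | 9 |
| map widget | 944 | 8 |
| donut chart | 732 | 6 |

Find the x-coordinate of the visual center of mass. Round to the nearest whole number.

x ≈ 891

Total weight = 1 + 5 + 8 + 9 + 8 + 6 = 37.
x: moment 32953 / weight 37 ≈ 890.62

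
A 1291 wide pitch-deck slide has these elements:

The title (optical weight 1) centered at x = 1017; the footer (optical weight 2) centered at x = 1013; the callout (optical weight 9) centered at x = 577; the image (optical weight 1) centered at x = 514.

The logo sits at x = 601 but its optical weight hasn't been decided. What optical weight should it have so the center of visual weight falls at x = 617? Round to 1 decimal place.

Fixed elements: Σw = 1 + 2 + 9 + 1 = 13, Σw·x = 1·1017 + 2·1013 + 9·577 + 1·514 = 8750.
Balance at x = 617 requires (8750 + w·601) / (13 + w) = 617.
So w = (617·13 − 8750)/(601 − 617) = -729/-16 ≈ 45.56.

w ≈ 45.6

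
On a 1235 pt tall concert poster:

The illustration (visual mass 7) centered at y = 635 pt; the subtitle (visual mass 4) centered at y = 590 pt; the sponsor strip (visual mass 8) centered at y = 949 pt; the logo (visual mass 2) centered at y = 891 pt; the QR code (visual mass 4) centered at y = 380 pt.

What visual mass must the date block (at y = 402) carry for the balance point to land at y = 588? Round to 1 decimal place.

w ≈ 16.1

Known weights sum to 7 + 4 + 8 + 2 + 4 = 25; their moment is 7·635 + 4·590 + 8·949 + 2·891 + 4·380 = 17699.
For the centroid to hit 588: (17699 + w·402) / (25 + w) = 588.
So w = (588·25 − 17699)/(402 − 588) = -2999/-186 ≈ 16.12.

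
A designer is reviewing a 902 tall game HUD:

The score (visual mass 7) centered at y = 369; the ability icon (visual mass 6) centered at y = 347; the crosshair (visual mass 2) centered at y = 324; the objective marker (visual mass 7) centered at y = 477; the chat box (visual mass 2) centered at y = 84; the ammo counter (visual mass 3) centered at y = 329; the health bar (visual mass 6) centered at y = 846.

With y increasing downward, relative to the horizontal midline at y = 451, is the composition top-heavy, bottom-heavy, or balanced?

balanced

Σw = 7 + 6 + 2 + 7 + 2 + 3 + 6 = 33.
y: moment 14883 / weight 33 ≈ 451.00
That equals the midline 451 — balanced.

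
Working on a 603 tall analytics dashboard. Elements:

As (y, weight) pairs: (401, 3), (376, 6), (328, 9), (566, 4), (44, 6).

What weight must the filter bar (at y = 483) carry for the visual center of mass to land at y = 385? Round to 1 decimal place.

w ≈ 18.8

Fixed elements: Σw = 3 + 6 + 9 + 4 + 6 = 28, Σw·y = 3·401 + 6·376 + 9·328 + 4·566 + 6·44 = 8939.
Set Σw·y/Σw = 385: (8939 + 483w) = 385·(28 + w).
Solving: w = (385·28 − 8939) / (483 − 385) = 1841 / 98 ≈ 18.79.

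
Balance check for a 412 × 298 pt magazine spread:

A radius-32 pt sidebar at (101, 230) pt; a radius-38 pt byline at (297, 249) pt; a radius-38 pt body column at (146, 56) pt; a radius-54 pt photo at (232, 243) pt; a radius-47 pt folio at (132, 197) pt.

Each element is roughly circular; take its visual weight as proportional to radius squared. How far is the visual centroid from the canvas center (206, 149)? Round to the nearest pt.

Weights ∝ r²: sidebar 32² = 1024, byline 38² = 1444, body column 38² = 1444, photo 54² = 2916, folio 47² = 2209; Σw = 9037.
x: (1024·101 + 1444·297 + 1444·146 + 2916·232 + 2209·132) / 9037 = 1711216 / 9037 ≈ 189.36
y: (1024·230 + 1444·249 + 1444·56 + 2916·243 + 2209·197) / 9037 = 1819701 / 9037 ≈ 201.36
Relative to (206, 149): Δ = (-16.64, 52.36); |Δ| = √(-16.64² + 52.36²) ≈ 54.94.

≈ 55 pt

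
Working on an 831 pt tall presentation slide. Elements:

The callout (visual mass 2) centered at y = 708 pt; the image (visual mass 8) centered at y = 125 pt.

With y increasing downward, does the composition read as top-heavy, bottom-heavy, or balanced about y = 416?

top-heavy

Σw = 2 + 8 = 10.
Σw·y = 2·708 + 8·125 = 2416, so ȳ = 2416/10 ≈ 241.60.
241.6 lies above (smaller y than) the midline 416, so the layout is top-heavy.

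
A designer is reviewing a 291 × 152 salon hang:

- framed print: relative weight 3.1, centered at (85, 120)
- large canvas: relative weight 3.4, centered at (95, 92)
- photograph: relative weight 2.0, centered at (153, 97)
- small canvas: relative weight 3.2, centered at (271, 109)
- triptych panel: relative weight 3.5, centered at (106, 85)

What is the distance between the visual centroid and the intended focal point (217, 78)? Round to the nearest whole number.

Σw = 3.1 + 3.4 + 2.0 + 3.2 + 3.5 = 15.2.
x: (3.1·85 + 3.4·95 + 2.0·153 + 3.2·271 + 3.5·106) / 15.2 = 2130.7 / 15.2 ≈ 140.18
y: (3.1·120 + 3.4·92 + 2.0·97 + 3.2·109 + 3.5·85) / 15.2 = 1525.1 / 15.2 ≈ 100.34
Offset from (217, 78): Δx ≈ -76.82, Δy ≈ 22.34; distance = √(Δx² + Δy²) ≈ 80.00.

≈ 80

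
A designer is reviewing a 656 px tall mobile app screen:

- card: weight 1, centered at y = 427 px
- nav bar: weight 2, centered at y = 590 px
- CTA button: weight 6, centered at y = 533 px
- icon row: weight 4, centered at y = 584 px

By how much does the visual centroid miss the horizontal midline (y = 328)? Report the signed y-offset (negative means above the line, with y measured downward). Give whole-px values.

≈ 221 px

Σw = 1 + 2 + 6 + 4 = 13.
Σw·y = 1·427 + 2·590 + 6·533 + 4·584 = 7141, so ȳ = 7141/13 ≈ 549.31.
Difference: 549.31 − 328 ≈ 221.31.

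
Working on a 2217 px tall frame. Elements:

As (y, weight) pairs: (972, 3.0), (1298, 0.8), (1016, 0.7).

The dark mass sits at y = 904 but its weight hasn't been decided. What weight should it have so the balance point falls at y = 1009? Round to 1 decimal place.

w ≈ 1.2

Fixed elements: Σw = 3.0 + 0.8 + 0.7 = 4.5, Σw·y = 3.0·972 + 0.8·1298 + 0.7·1016 = 4665.6.
For the centroid to hit 1009: (4665.6 + w·904) / (4.5 + w) = 1009.
So w = (1009·4.5 − 4665.6)/(904 − 1009) = -125.1/-105 ≈ 1.19.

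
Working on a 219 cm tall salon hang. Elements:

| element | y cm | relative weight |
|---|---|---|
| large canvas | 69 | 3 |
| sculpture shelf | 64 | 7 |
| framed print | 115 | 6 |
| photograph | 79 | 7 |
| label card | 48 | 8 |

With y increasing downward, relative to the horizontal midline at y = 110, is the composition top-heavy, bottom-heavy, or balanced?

top-heavy

Weights sum to 3 + 7 + 6 + 7 + 8 = 31.
y: (3·69 + 7·64 + 6·115 + 7·79 + 8·48) / 31 = 2282 / 31 ≈ 73.61
73.6 lies above (smaller y than) the midline 110, so the layout is top-heavy.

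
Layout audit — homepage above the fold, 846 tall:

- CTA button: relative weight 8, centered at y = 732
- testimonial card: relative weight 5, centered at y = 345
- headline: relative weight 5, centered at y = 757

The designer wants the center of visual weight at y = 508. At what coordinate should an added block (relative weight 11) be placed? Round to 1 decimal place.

After adding the added block, total weight = 8 + 5 + 5 + 11 = 29.
y: need Σw·y = 29·508 = 14732. Existing = 8·732 + 5·345 + 5·757 = 11366. Remainder 3366 / 11 ≈ 306.00.

y ≈ 306.0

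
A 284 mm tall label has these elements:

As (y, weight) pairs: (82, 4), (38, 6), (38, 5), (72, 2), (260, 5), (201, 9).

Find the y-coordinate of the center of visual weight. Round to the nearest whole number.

y ≈ 129

Σw = 4 + 6 + 5 + 2 + 5 + 9 = 31.
Σw·y = 4·82 + 6·38 + 5·38 + 2·72 + 5·260 + 9·201 = 3999, so ȳ = 3999/31 ≈ 129.00.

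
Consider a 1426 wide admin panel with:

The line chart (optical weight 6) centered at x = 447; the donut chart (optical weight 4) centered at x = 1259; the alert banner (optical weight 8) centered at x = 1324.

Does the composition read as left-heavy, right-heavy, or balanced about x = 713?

right-heavy

Weights sum to 6 + 4 + 8 = 18.
x: (6·447 + 4·1259 + 8·1324) / 18 = 18310 / 18 ≈ 1017.22
Since 1017.2 is right of 713, the composition reads right-heavy.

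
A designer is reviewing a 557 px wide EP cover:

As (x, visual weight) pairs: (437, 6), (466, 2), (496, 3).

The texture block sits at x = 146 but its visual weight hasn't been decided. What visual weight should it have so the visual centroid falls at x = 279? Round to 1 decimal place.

w ≈ 14.8

Fixed elements: Σw = 6 + 2 + 3 = 11, Σw·x = 6·437 + 2·466 + 3·496 = 5042.
Set Σw·x/Σw = 279: (5042 + 146w) = 279·(11 + w).
Rearranging, w·(146 − 279) = 279·11 − 5042 = -1973, so w ≈ -1973/-133 = 14.83.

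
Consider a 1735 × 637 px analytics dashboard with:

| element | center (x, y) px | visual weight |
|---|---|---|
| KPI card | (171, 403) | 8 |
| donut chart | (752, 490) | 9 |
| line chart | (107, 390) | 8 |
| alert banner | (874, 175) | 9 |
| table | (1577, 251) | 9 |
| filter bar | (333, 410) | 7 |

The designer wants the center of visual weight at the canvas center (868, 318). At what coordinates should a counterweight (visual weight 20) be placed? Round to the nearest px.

New total weight: (8 + 9 + 8 + 9 + 9 + 7) + 20 = 70.
x: target moment 70×868 = 60760; current 8·171 + 9·752 + 8·107 + 9·874 + 9·1577 + 7·333 = 33382; the counterweight supplies 27378, so x = 27378/20 ≈ 1368.90.
y: target moment 70×318 = 22260; current 8·403 + 9·490 + 8·390 + 9·175 + 9·251 + 7·410 = 17458; the counterweight supplies 4802, so y = 4802/20 ≈ 240.10.

(1369, 240)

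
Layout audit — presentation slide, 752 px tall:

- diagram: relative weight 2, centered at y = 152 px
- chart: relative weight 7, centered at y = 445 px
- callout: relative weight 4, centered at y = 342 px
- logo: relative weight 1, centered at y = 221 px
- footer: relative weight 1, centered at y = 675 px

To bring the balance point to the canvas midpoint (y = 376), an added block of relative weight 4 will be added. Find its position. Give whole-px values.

With the added block, Σw becomes 2 + 7 + 4 + 1 + 1 + 4 = 19.
Along y: (5683 + 4·y) / 19 = 376 (existing moment 2·152 + 7·445 + 4·342 + 1·221 + 1·675 = 5683) ⇒ y = (7144 − 5683) / 4 ≈ 365.25.

y ≈ 365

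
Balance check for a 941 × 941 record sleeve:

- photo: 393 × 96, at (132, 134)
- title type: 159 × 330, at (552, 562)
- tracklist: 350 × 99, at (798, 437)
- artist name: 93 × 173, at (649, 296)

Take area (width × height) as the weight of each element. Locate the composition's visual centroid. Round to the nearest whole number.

(511, 386)

Areas → weights: photo 393·96 = 37728, title type 159·330 = 52470, tracklist 350·99 = 34650, artist name 93·173 = 16089; Σw = 140937.
Σw·x = 37728·132 + 52470·552 + 34650·798 + 16089·649 = 72035997, so x̄ = 72035997/140937 ≈ 511.12.
Σw·y = 37728·134 + 52470·562 + 34650·437 + 16089·296 = 54448086, so ȳ = 54448086/140937 ≈ 386.33.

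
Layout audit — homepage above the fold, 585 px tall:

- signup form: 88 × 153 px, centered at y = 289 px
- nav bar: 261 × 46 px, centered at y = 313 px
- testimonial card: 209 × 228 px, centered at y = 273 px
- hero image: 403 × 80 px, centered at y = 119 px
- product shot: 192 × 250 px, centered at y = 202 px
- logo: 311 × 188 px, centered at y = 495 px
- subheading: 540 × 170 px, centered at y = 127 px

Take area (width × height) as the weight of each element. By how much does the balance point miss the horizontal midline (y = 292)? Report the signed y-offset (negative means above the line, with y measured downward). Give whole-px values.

≈ -46 px

Taking area as weight: signup form 88·153 = 13464, nav bar 261·46 = 12006, testimonial card 209·228 = 47652, hero image 403·80 = 32240, product shot 192·250 = 48000, logo 311·188 = 58468, subheading 540·170 = 91800. Sum 303630.
y: moment 74790790 / weight 303630 ≈ 246.32
Offset from y = 292: 246.32 − 292 ≈ -45.68.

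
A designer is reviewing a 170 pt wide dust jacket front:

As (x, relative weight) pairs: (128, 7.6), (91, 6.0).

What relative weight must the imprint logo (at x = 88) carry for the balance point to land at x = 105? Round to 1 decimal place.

Existing Σw = 13.6 (7.6 + 6.0); existing moment 7.6·128 + 6.0·91 = 1518.8.
Balance at x = 105 requires (1518.8 + w·88) / (13.6 + w) = 105.
Solving: w = (105·13.6 − 1518.8) / (88 − 105) = -90.8 / -17 ≈ 5.34.

w ≈ 5.3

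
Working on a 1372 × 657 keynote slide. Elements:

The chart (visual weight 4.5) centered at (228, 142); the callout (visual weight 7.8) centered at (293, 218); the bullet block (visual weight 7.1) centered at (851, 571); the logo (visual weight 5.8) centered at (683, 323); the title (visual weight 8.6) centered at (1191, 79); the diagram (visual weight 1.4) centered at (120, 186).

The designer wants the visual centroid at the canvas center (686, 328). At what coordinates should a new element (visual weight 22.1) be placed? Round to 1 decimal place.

With the new element, Σw becomes 4.5 + 7.8 + 7.1 + 5.8 + 8.6 + 1.4 + 22.1 = 57.3.
Along x: (23725.5 + 22.1·x) / 57.3 = 686 (existing moment 4.5·228 + 7.8·293 + 7.1·851 + 5.8·683 + 8.6·1191 + 1.4·120 = 23725.5) ⇒ x = (39307.8 − 23725.5) / 22.1 ≈ 705.08.
Along y: (9206.7 + 22.1·y) / 57.3 = 328 (existing moment 4.5·142 + 7.8·218 + 7.1·571 + 5.8·323 + 8.6·79 + 1.4·186 = 9206.7) ⇒ y = (18794.4 − 9206.7) / 22.1 ≈ 433.83.

(705.1, 433.8)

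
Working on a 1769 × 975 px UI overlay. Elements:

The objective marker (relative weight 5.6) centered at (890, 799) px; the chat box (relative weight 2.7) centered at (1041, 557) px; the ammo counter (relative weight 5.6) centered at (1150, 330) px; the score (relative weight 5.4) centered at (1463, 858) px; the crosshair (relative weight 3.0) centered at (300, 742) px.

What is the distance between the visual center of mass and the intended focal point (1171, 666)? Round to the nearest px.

≈ 138 px

Weights sum to 5.6 + 2.7 + 5.6 + 5.4 + 3.0 = 22.3.
x: (5.6·890 + 2.7·1041 + 5.6·1150 + 5.4·1463 + 3.0·300) / 22.3 = 23034.9 / 22.3 ≈ 1032.96
y: (5.6·799 + 2.7·557 + 5.6·330 + 5.4·858 + 3.0·742) / 22.3 = 14685.5 / 22.3 ≈ 658.54
From (1171, 666): dx = -138.04, dy = -7.46, so the distance is √(dx²+dy²) ≈ 138.25.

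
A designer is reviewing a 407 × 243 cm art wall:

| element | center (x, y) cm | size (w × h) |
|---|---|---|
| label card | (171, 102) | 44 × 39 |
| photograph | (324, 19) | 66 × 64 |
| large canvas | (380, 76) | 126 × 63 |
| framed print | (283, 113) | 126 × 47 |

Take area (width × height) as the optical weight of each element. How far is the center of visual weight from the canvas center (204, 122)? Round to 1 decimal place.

≈ 125.2 cm

Areas → weights: label card 44·39 = 1716, photograph 66·64 = 4224, large canvas 126·63 = 7938, framed print 126·47 = 5922; Σw = 19800.
Σw·x = 1716·171 + 4224·324 + 7938·380 + 5922·283 = 6354378, so x̄ = 6354378/19800 ≈ 320.93.
Σw·y = 1716·102 + 4224·19 + 7938·76 + 5922·113 = 1527762, so ȳ = 1527762/19800 ≈ 77.16.
Offset from (204, 122): Δx ≈ 116.93, Δy ≈ -44.84; distance = √(Δx² + Δy²) ≈ 125.23.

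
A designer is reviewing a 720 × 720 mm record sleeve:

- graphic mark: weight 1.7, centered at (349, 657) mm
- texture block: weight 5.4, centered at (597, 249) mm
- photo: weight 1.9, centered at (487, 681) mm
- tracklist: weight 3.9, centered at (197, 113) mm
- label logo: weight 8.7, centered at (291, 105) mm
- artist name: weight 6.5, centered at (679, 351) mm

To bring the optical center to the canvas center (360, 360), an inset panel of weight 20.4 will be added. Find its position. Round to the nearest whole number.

With the inset panel, Σw becomes 1.7 + 5.4 + 1.9 + 3.9 + 8.7 + 6.5 + 20.4 = 48.5.
x: target moment 48.5×360 = 17460.0; current 1.7·349 + 5.4·597 + 1.9·487 + 3.9·197 + 8.7·291 + 6.5·679 = 12455.9; the inset panel supplies 5004.1, so x = 5004.1/20.4 ≈ 245.30.
y: target moment 48.5×360 = 17460.0; current 1.7·657 + 5.4·249 + 1.9·681 + 3.9·113 + 8.7·105 + 6.5·351 = 7391.1; the inset panel supplies 10068.9, so y = 10068.9/20.4 ≈ 493.57.

(245, 494)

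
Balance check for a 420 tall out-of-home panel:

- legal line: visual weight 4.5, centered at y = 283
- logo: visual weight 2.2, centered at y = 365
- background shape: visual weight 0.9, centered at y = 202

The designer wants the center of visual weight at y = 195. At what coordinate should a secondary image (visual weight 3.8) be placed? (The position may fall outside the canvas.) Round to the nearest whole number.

After adding the secondary image, total weight = 4.5 + 2.2 + 0.9 + 3.8 = 11.4.
y: target moment 11.4×195 = 2223.0; current 4.5·283 + 2.2·365 + 0.9·202 = 2258.3; the secondary image supplies -35.3, so y = -35.3/3.8 ≈ -9.29.

y ≈ -9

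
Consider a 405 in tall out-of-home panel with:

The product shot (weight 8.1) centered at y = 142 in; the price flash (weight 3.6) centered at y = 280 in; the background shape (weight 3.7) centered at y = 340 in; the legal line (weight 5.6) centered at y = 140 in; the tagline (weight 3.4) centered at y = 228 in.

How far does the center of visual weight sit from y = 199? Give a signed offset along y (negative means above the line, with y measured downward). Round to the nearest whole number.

≈ 5 in

Σw = 8.1 + 3.6 + 3.7 + 5.6 + 3.4 = 24.4.
y: (8.1·142 + 3.6·280 + 3.7·340 + 5.6·140 + 3.4·228) / 24.4 = 4975.4 / 24.4 ≈ 203.91
Offset from y = 199: 203.91 − 199 ≈ 4.91.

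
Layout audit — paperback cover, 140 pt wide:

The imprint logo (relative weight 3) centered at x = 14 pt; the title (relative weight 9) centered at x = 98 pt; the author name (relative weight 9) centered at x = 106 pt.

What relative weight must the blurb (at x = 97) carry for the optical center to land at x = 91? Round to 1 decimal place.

w ≈ 5.5

Fixed elements: Σw = 3 + 9 + 9 = 21, Σw·x = 3·14 + 9·98 + 9·106 = 1878.
For the centroid to hit 91: (1878 + w·97) / (21 + w) = 91.
Solving: w = (91·21 − 1878) / (97 − 91) = 33 / 6 ≈ 5.50.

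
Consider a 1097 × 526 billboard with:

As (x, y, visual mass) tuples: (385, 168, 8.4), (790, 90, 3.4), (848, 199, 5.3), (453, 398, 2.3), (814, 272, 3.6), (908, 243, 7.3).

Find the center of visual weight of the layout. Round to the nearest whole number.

(694, 213)

Weights sum to 8.4 + 3.4 + 5.3 + 2.3 + 3.6 + 7.3 = 30.3.
x: (8.4·385 + 3.4·790 + 5.3·848 + 2.3·453 + 3.6·814 + 7.3·908) / 30.3 = 21015.1 / 30.3 ≈ 693.57
y: (8.4·168 + 3.4·90 + 5.3·199 + 2.3·398 + 3.6·272 + 7.3·243) / 30.3 = 6440.4 / 30.3 ≈ 212.55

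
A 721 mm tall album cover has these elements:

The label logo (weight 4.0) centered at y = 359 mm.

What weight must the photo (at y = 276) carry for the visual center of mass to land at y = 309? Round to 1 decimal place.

Known: weight 4.0 with moment 4.0·359 = 1436.0.
Balance at y = 309 requires (1436.0 + w·276) / (4.0 + w) = 309.
So w = (309·4.0 − 1436.0)/(276 − 309) = -200.0/-33 ≈ 6.06.

w ≈ 6.1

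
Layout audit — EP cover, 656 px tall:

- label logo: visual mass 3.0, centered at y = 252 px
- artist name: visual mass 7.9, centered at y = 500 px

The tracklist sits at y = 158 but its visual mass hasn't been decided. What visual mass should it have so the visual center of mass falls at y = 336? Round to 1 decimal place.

Existing Σw = 10.9 (3.0 + 7.9); existing moment 3.0·252 + 7.9·500 = 4706.0.
For the centroid to hit 336: (4706.0 + w·158) / (10.9 + w) = 336.
Solving: w = (336·10.9 − 4706.0) / (158 − 336) = -1043.6 / -178 ≈ 5.86.

w ≈ 5.9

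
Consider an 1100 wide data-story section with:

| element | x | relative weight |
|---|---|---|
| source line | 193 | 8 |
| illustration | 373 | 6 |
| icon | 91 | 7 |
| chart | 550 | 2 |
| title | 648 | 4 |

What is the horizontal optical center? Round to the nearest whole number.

x ≈ 300

Weights sum to 8 + 6 + 7 + 2 + 4 = 27.
x-moment: 8·193 + 6·373 + 7·91 + 2·550 + 4·648 = 8111; centroid 8111/27 ≈ 300.41.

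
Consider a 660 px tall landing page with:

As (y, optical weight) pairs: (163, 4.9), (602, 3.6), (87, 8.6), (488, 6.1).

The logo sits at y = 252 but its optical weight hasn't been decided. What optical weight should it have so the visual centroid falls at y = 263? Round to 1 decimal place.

Known weights sum to 4.9 + 3.6 + 8.6 + 6.1 = 23.2; their moment is 4.9·163 + 3.6·602 + 8.6·87 + 6.1·488 = 6690.9.
Balance at y = 263 requires (6690.9 + w·252) / (23.2 + w) = 263.
Solving: w = (263·23.2 − 6690.9) / (252 − 263) = -589.3 / -11 ≈ 53.57.

w ≈ 53.6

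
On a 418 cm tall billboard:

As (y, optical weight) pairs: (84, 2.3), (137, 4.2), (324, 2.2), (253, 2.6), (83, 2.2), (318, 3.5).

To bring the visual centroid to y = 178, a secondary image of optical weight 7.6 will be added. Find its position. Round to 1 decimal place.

y ≈ 124.2

New total weight: (2.3 + 4.2 + 2.2 + 2.6 + 2.2 + 3.5) + 7.6 = 24.6.
y: need Σw·y = 24.6·178 = 4378.8. Existing = 2.3·84 + 4.2·137 + 2.2·324 + 2.6·253 + 2.2·83 + 3.5·318 = 3434.8. Remainder 944.0 / 7.6 ≈ 124.21.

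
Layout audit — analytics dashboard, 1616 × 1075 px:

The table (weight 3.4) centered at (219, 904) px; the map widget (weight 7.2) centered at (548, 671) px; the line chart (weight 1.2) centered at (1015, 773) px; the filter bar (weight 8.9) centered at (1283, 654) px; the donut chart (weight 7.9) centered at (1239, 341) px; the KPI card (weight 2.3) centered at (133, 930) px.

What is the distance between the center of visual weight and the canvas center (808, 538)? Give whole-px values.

Total weight = 3.4 + 7.2 + 1.2 + 8.9 + 7.9 + 2.3 = 30.9.
x: moment 27420.9 / weight 30.9 ≈ 887.41
y: moment 19485.9 / weight 30.9 ≈ 630.61
From (808, 538): dx = 79.41, dy = 92.61, so the distance is √(dx²+dy²) ≈ 121.99.

≈ 122 px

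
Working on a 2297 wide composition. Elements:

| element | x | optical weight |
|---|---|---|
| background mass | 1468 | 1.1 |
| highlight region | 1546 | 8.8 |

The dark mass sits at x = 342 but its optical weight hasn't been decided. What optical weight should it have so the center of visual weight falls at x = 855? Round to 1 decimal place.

w ≈ 13.2

Existing Σw = 9.9 (1.1 + 8.8); existing moment 1.1·1468 + 8.8·1546 = 15219.6.
Set Σw·x/Σw = 855: (15219.6 + 342w) = 855·(9.9 + w).
So w = (855·9.9 − 15219.6)/(342 − 855) = -6755.1/-513 ≈ 13.17.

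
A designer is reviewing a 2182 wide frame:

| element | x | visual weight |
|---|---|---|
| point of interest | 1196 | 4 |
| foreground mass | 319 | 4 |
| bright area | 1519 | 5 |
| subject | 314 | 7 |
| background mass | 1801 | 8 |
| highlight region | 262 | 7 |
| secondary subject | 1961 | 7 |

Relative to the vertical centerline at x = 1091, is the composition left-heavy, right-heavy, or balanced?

balanced

Weights sum to 4 + 4 + 5 + 7 + 8 + 7 + 7 = 42.
x: (4·1196 + 4·319 + 5·1519 + 7·314 + 8·1801 + 7·262 + 7·1961) / 42 = 45822 / 42 ≈ 1091.00
1091.00 = 1091 exactly: balanced.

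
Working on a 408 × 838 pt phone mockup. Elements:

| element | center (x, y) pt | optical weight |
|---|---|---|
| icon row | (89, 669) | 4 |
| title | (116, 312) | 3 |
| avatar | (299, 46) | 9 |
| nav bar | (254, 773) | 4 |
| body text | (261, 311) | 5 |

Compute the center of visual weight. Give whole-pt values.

Σw = 4 + 3 + 9 + 4 + 5 = 25.
Σw·x = 4·89 + 3·116 + 9·299 + 4·254 + 5·261 = 5716, so x̄ = 5716/25 ≈ 228.64.
Σw·y = 4·669 + 3·312 + 9·46 + 4·773 + 5·311 = 8673, so ȳ = 8673/25 ≈ 346.92.

(229, 347)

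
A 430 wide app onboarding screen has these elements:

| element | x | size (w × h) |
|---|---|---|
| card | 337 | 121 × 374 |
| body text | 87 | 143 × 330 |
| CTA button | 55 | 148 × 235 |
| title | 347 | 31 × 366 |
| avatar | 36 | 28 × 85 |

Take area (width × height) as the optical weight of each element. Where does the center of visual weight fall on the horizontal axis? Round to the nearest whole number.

Taking area as weight: card 121·374 = 45254, body text 143·330 = 47190, CTA button 148·235 = 34780, title 31·366 = 11346, avatar 28·85 = 2380. Sum 140950.
x-moment: 45254·337 + 47190·87 + 34780·55 + 11346·347 + 2380·36 = 25291770; centroid 25291770/140950 ≈ 179.44.

x ≈ 179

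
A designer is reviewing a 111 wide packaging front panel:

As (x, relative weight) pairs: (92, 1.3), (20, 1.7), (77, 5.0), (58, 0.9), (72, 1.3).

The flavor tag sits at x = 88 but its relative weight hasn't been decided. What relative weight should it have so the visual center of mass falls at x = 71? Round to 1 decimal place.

Known weights sum to 1.3 + 1.7 + 5.0 + 0.9 + 1.3 = 10.2; their moment is 1.3·92 + 1.7·20 + 5.0·77 + 0.9·58 + 1.3·72 = 684.4.
Set Σw·x/Σw = 71: (684.4 + 88w) = 71·(10.2 + w).
Rearranging, w·(88 − 71) = 71·10.2 − 684.4 = 39.8, so w ≈ 39.8/17 = 2.34.

w ≈ 2.3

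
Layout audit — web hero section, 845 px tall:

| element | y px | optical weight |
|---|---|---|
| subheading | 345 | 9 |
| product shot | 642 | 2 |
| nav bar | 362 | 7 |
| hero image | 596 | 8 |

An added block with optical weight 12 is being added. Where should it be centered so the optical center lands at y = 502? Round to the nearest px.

y ≈ 615

With the added block, Σw becomes 9 + 2 + 7 + 8 + 12 = 38.
y: need Σw·y = 38·502 = 19076. Existing = 9·345 + 2·642 + 7·362 + 8·596 = 11691. Remainder 7385 / 12 ≈ 615.42.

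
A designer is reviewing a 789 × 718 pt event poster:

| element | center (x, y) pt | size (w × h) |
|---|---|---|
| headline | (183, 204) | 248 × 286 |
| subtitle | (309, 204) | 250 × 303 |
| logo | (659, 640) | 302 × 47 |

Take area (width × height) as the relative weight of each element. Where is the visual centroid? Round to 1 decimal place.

Areas: headline 248·286 = 70928, subtitle 250·303 = 75750, logo 302·47 = 14194. Total weight = 160872.
x: (70928·183 + 75750·309 + 14194·659) / 160872 = 45740420 / 160872 ≈ 284.33
y: (70928·204 + 75750·204 + 14194·640) / 160872 = 39006472 / 160872 ≈ 242.47

(284.3, 242.5)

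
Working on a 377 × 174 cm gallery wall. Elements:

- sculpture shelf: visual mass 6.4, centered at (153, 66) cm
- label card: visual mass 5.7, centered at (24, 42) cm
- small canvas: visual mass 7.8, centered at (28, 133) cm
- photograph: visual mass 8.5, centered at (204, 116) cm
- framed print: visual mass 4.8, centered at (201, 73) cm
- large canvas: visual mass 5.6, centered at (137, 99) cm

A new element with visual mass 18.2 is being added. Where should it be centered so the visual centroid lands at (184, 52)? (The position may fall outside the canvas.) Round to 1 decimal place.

With the new element, Σw becomes 6.4 + 5.7 + 7.8 + 8.5 + 4.8 + 5.6 + 18.2 = 57.0.
x: target moment 57.0×184 = 10488.0; current 6.4·153 + 5.7·24 + 7.8·28 + 8.5·204 + 4.8·201 + 5.6·137 = 4800.4; the new element supplies 5687.6, so x = 5687.6/18.2 ≈ 312.51.
y: target moment 57.0×52 = 2964.0; current 6.4·66 + 5.7·42 + 7.8·133 + 8.5·116 + 4.8·73 + 5.6·99 = 3590.0; the new element supplies -626.0, so y = -626.0/18.2 ≈ -34.40.

(312.5, -34.4)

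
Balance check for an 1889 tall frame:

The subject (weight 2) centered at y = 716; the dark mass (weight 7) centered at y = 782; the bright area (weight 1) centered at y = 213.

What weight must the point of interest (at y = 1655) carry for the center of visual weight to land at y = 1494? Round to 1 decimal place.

Fixed elements: Σw = 2 + 7 + 1 = 10, Σw·y = 2·716 + 7·782 + 1·213 = 7119.
For the centroid to hit 1494: (7119 + w·1655) / (10 + w) = 1494.
Solving: w = (1494·10 − 7119) / (1655 − 1494) = 7821 / 161 ≈ 48.58.

w ≈ 48.6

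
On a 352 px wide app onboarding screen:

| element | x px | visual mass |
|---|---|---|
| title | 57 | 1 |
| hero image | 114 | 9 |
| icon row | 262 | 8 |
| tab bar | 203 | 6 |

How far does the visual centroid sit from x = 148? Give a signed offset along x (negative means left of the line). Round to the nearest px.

Σw = 1 + 9 + 8 + 6 = 24.
x: (1·57 + 9·114 + 8·262 + 6·203) / 24 = 4397 / 24 ≈ 183.21
Against x = 148, that's 183.21 − 148 = 35.21.

≈ 35 px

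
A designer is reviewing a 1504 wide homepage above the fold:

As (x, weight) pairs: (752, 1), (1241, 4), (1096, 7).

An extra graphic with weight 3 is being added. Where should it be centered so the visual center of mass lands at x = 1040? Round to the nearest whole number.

New total weight: (1 + 4 + 7) + 3 = 15.
Along x: (13388 + 3·x) / 15 = 1040 (existing moment 1·752 + 4·1241 + 7·1096 = 13388) ⇒ x = (15600 − 13388) / 3 ≈ 737.33.

x ≈ 737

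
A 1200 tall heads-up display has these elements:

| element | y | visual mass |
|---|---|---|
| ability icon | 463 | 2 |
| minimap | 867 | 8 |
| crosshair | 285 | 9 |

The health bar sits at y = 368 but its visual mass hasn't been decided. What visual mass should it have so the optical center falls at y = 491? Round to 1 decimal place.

w ≈ 8.9

Known weights sum to 2 + 8 + 9 = 19; their moment is 2·463 + 8·867 + 9·285 = 10427.
For the centroid to hit 491: (10427 + w·368) / (19 + w) = 491.
Solving: w = (491·19 − 10427) / (368 − 491) = -1098 / -123 ≈ 8.93.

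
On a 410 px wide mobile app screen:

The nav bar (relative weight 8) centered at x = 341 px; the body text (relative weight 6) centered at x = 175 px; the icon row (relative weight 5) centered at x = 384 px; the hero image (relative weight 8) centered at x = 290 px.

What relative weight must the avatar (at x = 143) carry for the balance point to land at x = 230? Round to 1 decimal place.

w ≈ 20.8

Known weights sum to 8 + 6 + 5 + 8 = 27; their moment is 8·341 + 6·175 + 5·384 + 8·290 = 8018.
Balance at x = 230 requires (8018 + w·143) / (27 + w) = 230.
Solving: w = (230·27 − 8018) / (143 − 230) = -1808 / -87 ≈ 20.78.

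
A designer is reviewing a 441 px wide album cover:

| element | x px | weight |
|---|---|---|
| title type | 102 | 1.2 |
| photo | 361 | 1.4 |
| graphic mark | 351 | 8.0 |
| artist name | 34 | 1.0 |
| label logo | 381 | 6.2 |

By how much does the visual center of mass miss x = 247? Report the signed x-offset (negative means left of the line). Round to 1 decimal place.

Weights sum to 1.2 + 1.4 + 8.0 + 1.0 + 6.2 = 17.8.
x: (1.2·102 + 1.4·361 + 8.0·351 + 1.0·34 + 6.2·381) / 17.8 = 5832.0 / 17.8 ≈ 327.64
Offset from x = 247: 327.64 − 247 ≈ 80.64.

≈ 80.6 px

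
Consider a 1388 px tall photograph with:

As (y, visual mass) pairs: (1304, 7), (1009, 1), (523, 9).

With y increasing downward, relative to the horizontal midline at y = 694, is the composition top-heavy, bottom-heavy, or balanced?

bottom-heavy

Σw = 7 + 1 + 9 = 17.
y-moment: 7·1304 + 1·1009 + 9·523 = 14844; centroid 14844/17 ≈ 873.18.
Since 873.2 is below (larger y than) 694, the composition reads bottom-heavy.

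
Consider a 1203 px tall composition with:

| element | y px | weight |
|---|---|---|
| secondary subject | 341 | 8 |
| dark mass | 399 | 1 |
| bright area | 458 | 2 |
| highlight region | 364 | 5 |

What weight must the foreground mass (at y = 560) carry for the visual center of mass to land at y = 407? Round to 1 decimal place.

w ≈ 4.2

Fixed elements: Σw = 8 + 1 + 2 + 5 = 16, Σw·y = 8·341 + 1·399 + 2·458 + 5·364 = 5863.
For the centroid to hit 407: (5863 + w·560) / (16 + w) = 407.
So w = (407·16 − 5863)/(560 − 407) = 649/153 ≈ 4.24.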